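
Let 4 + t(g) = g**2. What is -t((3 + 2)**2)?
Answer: -621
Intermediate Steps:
t(g) = -4 + g**2
-t((3 + 2)**2) = -(-4 + ((3 + 2)**2)**2) = -(-4 + (5**2)**2) = -(-4 + 25**2) = -(-4 + 625) = -1*621 = -621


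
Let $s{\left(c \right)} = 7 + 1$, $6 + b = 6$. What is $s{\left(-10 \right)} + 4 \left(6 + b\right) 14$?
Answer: $344$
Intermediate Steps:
$b = 0$ ($b = -6 + 6 = 0$)
$s{\left(c \right)} = 8$
$s{\left(-10 \right)} + 4 \left(6 + b\right) 14 = 8 + 4 \left(6 + 0\right) 14 = 8 + 4 \cdot 6 \cdot 14 = 8 + 24 \cdot 14 = 8 + 336 = 344$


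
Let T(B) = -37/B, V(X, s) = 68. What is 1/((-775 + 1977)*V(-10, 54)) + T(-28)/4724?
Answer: 394563/1351423024 ≈ 0.00029196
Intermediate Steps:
1/((-775 + 1977)*V(-10, 54)) + T(-28)/4724 = 1/((-775 + 1977)*68) - 37/(-28)/4724 = (1/68)/1202 - 37*(-1/28)*(1/4724) = (1/1202)*(1/68) + (37/28)*(1/4724) = 1/81736 + 37/132272 = 394563/1351423024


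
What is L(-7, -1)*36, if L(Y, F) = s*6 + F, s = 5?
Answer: 1044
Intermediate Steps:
L(Y, F) = 30 + F (L(Y, F) = 5*6 + F = 30 + F)
L(-7, -1)*36 = (30 - 1)*36 = 29*36 = 1044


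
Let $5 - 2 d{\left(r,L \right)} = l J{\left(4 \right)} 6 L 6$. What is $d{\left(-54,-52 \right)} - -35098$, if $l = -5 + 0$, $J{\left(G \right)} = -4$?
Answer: $\frac{107641}{2} \approx 53821.0$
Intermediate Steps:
$l = -5$
$d{\left(r,L \right)} = \frac{5}{2} - 360 L$ ($d{\left(r,L \right)} = \frac{5}{2} - \frac{\left(-5\right) \left(-4\right) 6 L 6}{2} = \frac{5}{2} - \frac{20 \cdot 36 L}{2} = \frac{5}{2} - \frac{720 L}{2} = \frac{5}{2} - 360 L$)
$d{\left(-54,-52 \right)} - -35098 = \left(\frac{5}{2} - -18720\right) - -35098 = \left(\frac{5}{2} + 18720\right) + 35098 = \frac{37445}{2} + 35098 = \frac{107641}{2}$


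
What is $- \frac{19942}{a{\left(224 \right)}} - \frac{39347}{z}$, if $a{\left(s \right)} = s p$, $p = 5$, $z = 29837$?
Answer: $- \frac{319539047}{16708720} \approx -19.124$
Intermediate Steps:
$a{\left(s \right)} = 5 s$ ($a{\left(s \right)} = s 5 = 5 s$)
$- \frac{19942}{a{\left(224 \right)}} - \frac{39347}{z} = - \frac{19942}{5 \cdot 224} - \frac{39347}{29837} = - \frac{19942}{1120} - \frac{39347}{29837} = \left(-19942\right) \frac{1}{1120} - \frac{39347}{29837} = - \frac{9971}{560} - \frac{39347}{29837} = - \frac{319539047}{16708720}$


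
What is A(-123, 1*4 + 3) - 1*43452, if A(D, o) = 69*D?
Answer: -51939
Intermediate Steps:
A(-123, 1*4 + 3) - 1*43452 = 69*(-123) - 1*43452 = -8487 - 43452 = -51939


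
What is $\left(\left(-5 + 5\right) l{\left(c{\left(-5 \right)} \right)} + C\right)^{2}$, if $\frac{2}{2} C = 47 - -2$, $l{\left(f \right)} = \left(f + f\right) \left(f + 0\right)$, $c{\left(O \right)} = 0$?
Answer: $2401$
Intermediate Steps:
$l{\left(f \right)} = 2 f^{2}$ ($l{\left(f \right)} = 2 f f = 2 f^{2}$)
$C = 49$ ($C = 47 - -2 = 47 + 2 = 49$)
$\left(\left(-5 + 5\right) l{\left(c{\left(-5 \right)} \right)} + C\right)^{2} = \left(\left(-5 + 5\right) 2 \cdot 0^{2} + 49\right)^{2} = \left(0 \cdot 2 \cdot 0 + 49\right)^{2} = \left(0 \cdot 0 + 49\right)^{2} = \left(0 + 49\right)^{2} = 49^{2} = 2401$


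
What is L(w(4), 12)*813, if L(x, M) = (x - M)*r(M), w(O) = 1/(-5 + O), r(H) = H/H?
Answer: -10569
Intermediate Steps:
r(H) = 1
L(x, M) = x - M (L(x, M) = (x - M)*1 = x - M)
L(w(4), 12)*813 = (1/(-5 + 4) - 1*12)*813 = (1/(-1) - 12)*813 = (-1 - 12)*813 = -13*813 = -10569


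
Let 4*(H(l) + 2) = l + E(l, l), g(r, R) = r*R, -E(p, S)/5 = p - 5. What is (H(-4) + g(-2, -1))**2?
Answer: 1681/16 ≈ 105.06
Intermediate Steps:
E(p, S) = 25 - 5*p (E(p, S) = -5*(p - 5) = -5*(-5 + p) = 25 - 5*p)
g(r, R) = R*r
H(l) = 17/4 - l (H(l) = -2 + (l + (25 - 5*l))/4 = -2 + (25 - 4*l)/4 = -2 + (25/4 - l) = 17/4 - l)
(H(-4) + g(-2, -1))**2 = ((17/4 - 1*(-4)) - 1*(-2))**2 = ((17/4 + 4) + 2)**2 = (33/4 + 2)**2 = (41/4)**2 = 1681/16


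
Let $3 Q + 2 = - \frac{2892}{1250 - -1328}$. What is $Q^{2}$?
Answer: $\frac{16192576}{14953689} \approx 1.0828$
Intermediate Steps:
$Q = - \frac{4024}{3867}$ ($Q = - \frac{2}{3} + \frac{\left(-2892\right) \frac{1}{1250 - -1328}}{3} = - \frac{2}{3} + \frac{\left(-2892\right) \frac{1}{1250 + 1328}}{3} = - \frac{2}{3} + \frac{\left(-2892\right) \frac{1}{2578}}{3} = - \frac{2}{3} + \frac{1}{3} \left(- \frac{1446}{1289}\right) = - \frac{2}{3} - \frac{482}{1289} = - \frac{4024}{3867} \approx -1.0406$)
$Q^{2} = \left(- \frac{4024}{3867}\right)^{2} = \frac{16192576}{14953689}$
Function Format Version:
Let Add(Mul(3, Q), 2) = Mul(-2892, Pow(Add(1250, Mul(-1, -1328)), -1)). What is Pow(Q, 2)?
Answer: Rational(16192576, 14953689) ≈ 1.0828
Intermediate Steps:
Q = Rational(-4024, 3867) (Q = Add(Rational(-2, 3), Mul(Rational(1, 3), Mul(-2892, Pow(Add(1250, Mul(-1, -1328)), -1)))) = Add(Rational(-2, 3), Mul(Rational(1, 3), Mul(-2892, Pow(Add(1250, 1328), -1)))) = Add(Rational(-2, 3), Mul(Rational(1, 3), Mul(-2892, Pow(2578, -1)))) = Add(Rational(-2, 3), Mul(Rational(1, 3), Mul(-2892, Rational(1, 2578)))) = Add(Rational(-2, 3), Mul(Rational(1, 3), Rational(-1446, 1289))) = Add(Rational(-2, 3), Rational(-482, 1289)) = Rational(-4024, 3867) ≈ -1.0406)
Pow(Q, 2) = Pow(Rational(-4024, 3867), 2) = Rational(16192576, 14953689)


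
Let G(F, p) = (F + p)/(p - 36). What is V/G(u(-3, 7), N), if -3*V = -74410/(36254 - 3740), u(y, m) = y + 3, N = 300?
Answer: 163702/243855 ≈ 0.67131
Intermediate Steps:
u(y, m) = 3 + y
G(F, p) = (F + p)/(-36 + p)
V = 37205/48771 (V = -(-74410)/(3*(36254 - 3740)) = -(-74410)/(3*32514) = -⅓*(-37205/16257) = 37205/48771 ≈ 0.76285)
V/G(u(-3, 7), N) = 37205/(48771*((((3 - 3) + 300)/(-36 + 300)))) = 37205/(48771*(((0 + 300)/264))) = 37205/(48771*(((1/264)*300))) = 37205/(48771*(25/22)) = (37205/48771)*(22/25) = 163702/243855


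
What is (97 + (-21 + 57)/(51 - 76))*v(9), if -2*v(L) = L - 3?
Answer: -7167/25 ≈ -286.68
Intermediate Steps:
v(L) = 3/2 - L/2 (v(L) = -(L - 3)/2 = -(-3 + L)/2 = 3/2 - L/2)
(97 + (-21 + 57)/(51 - 76))*v(9) = (97 + (-21 + 57)/(51 - 76))*(3/2 - ½*9) = (97 + 36/(-25))*(3/2 - 9/2) = (97 + 36*(-1/25))*(-3) = (97 - 36/25)*(-3) = (2389/25)*(-3) = -7167/25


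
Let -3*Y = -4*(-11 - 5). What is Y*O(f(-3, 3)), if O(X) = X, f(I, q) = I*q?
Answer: 192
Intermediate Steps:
Y = -64/3 (Y = -(-4)*(-11 - 5)/3 = -(-4)*(-16)/3 = -1/3*64 = -64/3 ≈ -21.333)
Y*O(f(-3, 3)) = -(-64)*3 = -64/3*(-9) = 192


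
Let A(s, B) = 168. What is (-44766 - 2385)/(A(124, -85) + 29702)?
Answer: -47151/29870 ≈ -1.5785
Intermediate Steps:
(-44766 - 2385)/(A(124, -85) + 29702) = (-44766 - 2385)/(168 + 29702) = -47151/29870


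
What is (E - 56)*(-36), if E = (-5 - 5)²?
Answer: -1584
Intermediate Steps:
E = 100 (E = (-10)² = 100)
(E - 56)*(-36) = (100 - 56)*(-36) = 44*(-36) = -1584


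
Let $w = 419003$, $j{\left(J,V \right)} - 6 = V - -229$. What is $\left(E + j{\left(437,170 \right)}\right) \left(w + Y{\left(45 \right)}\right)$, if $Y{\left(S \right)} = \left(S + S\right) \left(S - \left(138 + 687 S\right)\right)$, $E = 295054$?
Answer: $-700745133103$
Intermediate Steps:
$j{\left(J,V \right)} = 235 + V$ ($j{\left(J,V \right)} = 6 + \left(V - -229\right) = 6 + \left(V + 229\right) = 6 + \left(229 + V\right) = 235 + V$)
$Y{\left(S \right)} = 2 S \left(-138 - 686 S\right)$ ($Y{\left(S \right)} = 2 S \left(S - \left(138 + 687 S\right)\right) = 2 S \left(-138 - 686 S\right)$)
$\left(E + j{\left(437,170 \right)}\right) \left(w + Y{\left(45 \right)}\right) = \left(295054 + \left(235 + 170\right)\right) \left(419003 - 180 \left(69 + 343 \cdot 45\right)\right) = \left(295054 + 405\right) \left(419003 - 180 \left(69 + 15435\right)\right) = 295459 \left(419003 - 180 \cdot 15504\right) = 295459 \left(419003 - 2790720\right) = 295459 \left(-2371717\right) = -700745133103$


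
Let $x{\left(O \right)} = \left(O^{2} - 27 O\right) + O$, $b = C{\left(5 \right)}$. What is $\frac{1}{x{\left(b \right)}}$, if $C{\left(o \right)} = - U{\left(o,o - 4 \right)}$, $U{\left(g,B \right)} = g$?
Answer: $\frac{1}{155} \approx 0.0064516$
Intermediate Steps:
$C{\left(o \right)} = - o$
$b = -5$ ($b = \left(-1\right) 5 = -5$)
$x{\left(O \right)} = O^{2} - 26 O$
$\frac{1}{x{\left(b \right)}} = \frac{1}{\left(-5\right) \left(-26 - 5\right)} = \frac{1}{\left(-5\right) \left(-31\right)} = \frac{1}{155}$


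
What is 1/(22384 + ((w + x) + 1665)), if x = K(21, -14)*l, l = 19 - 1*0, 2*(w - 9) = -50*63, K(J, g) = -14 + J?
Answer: 1/22616 ≈ 4.4216e-5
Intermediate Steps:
w = -1566 (w = 9 + (-50*63)/2 = 9 + (1/2)*(-3150) = 9 - 1575 = -1566)
l = 19 (l = 19 + 0 = 19)
x = 133 (x = (-14 + 21)*19 = 7*19 = 133)
1/(22384 + ((w + x) + 1665)) = 1/(22384 + ((-1566 + 133) + 1665)) = 1/(22384 + (-1433 + 1665)) = 1/(22384 + 232) = 1/22616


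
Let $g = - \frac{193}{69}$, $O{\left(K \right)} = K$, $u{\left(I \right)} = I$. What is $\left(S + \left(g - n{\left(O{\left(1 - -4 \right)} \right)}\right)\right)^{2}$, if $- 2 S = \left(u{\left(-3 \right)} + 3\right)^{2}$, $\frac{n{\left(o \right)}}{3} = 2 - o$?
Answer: $\frac{183184}{4761} \approx 38.476$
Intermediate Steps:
$n{\left(o \right)} = 6 - 3 o$ ($n{\left(o \right)} = 3 \left(2 - o\right) = 6 - 3 o$)
$g = - \frac{193}{69}$ ($g = \left(-193\right) \frac{1}{69} = - \frac{193}{69} \approx -2.7971$)
$S = 0$ ($S = - \frac{\left(-3 + 3\right)^{2}}{2} = - \frac{0^{2}}{2} = \left(- \frac{1}{2}\right) 0 = 0$)
$\left(S + \left(g - n{\left(O{\left(1 - -4 \right)} \right)}\right)\right)^{2} = \left(0 - \left(\frac{607}{69} - 3 \left(1 - -4\right)\right)\right)^{2} = \left(0 - \left(\frac{607}{69} - 3 \left(1 + 4\right)\right)\right)^{2} = \left(0 - \left(\frac{607}{69} - 15\right)\right)^{2} = \left(0 - - \frac{428}{69}\right)^{2} = \left(0 + \left(- \frac{193}{69} + 9\right)\right)^{2} = \left(0 + \frac{428}{69}\right)^{2} = \left(\frac{428}{69}\right)^{2} = \frac{183184}{4761}$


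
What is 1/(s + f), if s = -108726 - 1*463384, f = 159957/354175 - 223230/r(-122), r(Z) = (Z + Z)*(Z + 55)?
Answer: -2895026450/1656311806063607 ≈ -1.7479e-6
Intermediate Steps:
r(Z) = 2*Z*(55 + Z) (r(Z) = (2*Z)*(55 + Z) = 2*Z*(55 + Z))
f = -38223754107/2895026450 (f = 159957/354175 - 223230*(-1/(244*(55 - 122))) = 159957*(1/354175) - 223230/(2*(-122)*(-67)) = 159957/354175 - 223230/16348 = 159957/354175 - 223230*1/16348 = 159957/354175 - 111615/8174 = -38223754107/2895026450 ≈ -13.203)
s = -572110 (s = -108726 - 463384 = -572110)
1/(s + f) = 1/(-572110 - 38223754107/2895026450) = 1/(-1656311806063607/2895026450) = -2895026450/1656311806063607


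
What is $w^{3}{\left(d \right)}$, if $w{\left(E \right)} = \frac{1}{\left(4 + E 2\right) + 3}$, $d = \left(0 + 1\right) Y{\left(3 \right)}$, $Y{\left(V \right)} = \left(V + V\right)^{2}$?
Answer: $\frac{1}{493039} \approx 2.0282 \cdot 10^{-6}$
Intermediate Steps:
$Y{\left(V \right)} = 4 V^{2}$ ($Y{\left(V \right)} = \left(2 V\right)^{2} = 4 V^{2}$)
$d = 36$ ($d = \left(0 + 1\right) 4 \cdot 3^{2} = 1 \cdot 4 \cdot 9 = 1 \cdot 36 = 36$)
$w{\left(E \right)} = \frac{1}{7 + 2 E}$ ($w{\left(E \right)} = \frac{1}{\left(4 + 2 E\right) + 3} = \frac{1}{7 + 2 E}$)
$w^{3}{\left(d \right)} = \left(\frac{1}{7 + 2 \cdot 36}\right)^{3} = \left(\frac{1}{7 + 72}\right)^{3} = \left(\frac{1}{79}\right)^{3} = \frac{1}{493039}$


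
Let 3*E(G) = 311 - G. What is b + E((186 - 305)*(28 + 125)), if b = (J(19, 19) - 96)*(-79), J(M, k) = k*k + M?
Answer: -48790/3 ≈ -16263.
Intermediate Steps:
J(M, k) = M + k**2 (J(M, k) = k**2 + M = M + k**2)
b = -22436 (b = ((19 + 19**2) - 96)*(-79) = ((19 + 361) - 96)*(-79) = (380 - 96)*(-79) = 284*(-79) = -22436)
E(G) = 311/3 - G/3 (E(G) = (311 - G)/3 = 311/3 - G/3)
b + E((186 - 305)*(28 + 125)) = -22436 + (311/3 - (186 - 305)*(28 + 125)/3) = -22436 + (311/3 - (-119)*153/3) = -22436 + (311/3 - 1/3*(-18207)) = -22436 + (311/3 + 6069) = -22436 + 18518/3 = -48790/3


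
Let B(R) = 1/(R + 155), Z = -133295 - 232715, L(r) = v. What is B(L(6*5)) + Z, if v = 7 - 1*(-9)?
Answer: -62587709/171 ≈ -3.6601e+5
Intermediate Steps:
v = 16 (v = 7 + 9 = 16)
L(r) = 16
Z = -366010
B(R) = 1/(155 + R)
B(L(6*5)) + Z = 1/(155 + 16) - 366010 = 1/171 - 366010 = -62587709/171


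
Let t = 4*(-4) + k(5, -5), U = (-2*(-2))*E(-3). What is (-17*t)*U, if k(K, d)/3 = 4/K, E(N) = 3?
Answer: 13872/5 ≈ 2774.4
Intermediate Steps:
k(K, d) = 12/K (k(K, d) = 3*(4/K) = 12/K)
U = 12 (U = -2*(-2)*3 = 4*3 = 12)
t = -68/5 (t = 4*(-4) + 12/5 = -16 + 12*(⅕) = -16 + 12/5 = -68/5 ≈ -13.600)
(-17*t)*U = -17*(-68/5)*12 = (1156/5)*12 = 13872/5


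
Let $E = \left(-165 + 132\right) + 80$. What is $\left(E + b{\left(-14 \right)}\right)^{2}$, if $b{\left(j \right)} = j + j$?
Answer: $361$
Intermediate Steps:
$b{\left(j \right)} = 2 j$
$E = 47$ ($E = -33 + 80 = 47$)
$\left(E + b{\left(-14 \right)}\right)^{2} = \left(47 + 2 \left(-14\right)\right)^{2} = \left(47 - 28\right)^{2} = 19^{2} = 361$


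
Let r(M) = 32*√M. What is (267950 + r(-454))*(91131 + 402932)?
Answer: 132384180850 + 15810016*I*√454 ≈ 1.3238e+11 + 3.3687e+8*I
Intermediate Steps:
(267950 + r(-454))*(91131 + 402932) = (267950 + 32*√(-454))*(91131 + 402932) = (267950 + 32*(I*√454))*494063 = (267950 + 32*I*√454)*494063 = 132384180850 + 15810016*I*√454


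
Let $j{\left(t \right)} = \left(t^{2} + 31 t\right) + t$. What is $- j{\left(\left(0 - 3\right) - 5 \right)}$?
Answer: $192$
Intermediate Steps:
$j{\left(t \right)} = t^{2} + 32 t$
$- j{\left(\left(0 - 3\right) - 5 \right)} = - \left(\left(0 - 3\right) - 5\right) \left(32 + \left(\left(0 - 3\right) - 5\right)\right) = - \left(-3 - 5\right) \left(32 - 8\right) = - \left(-8\right) \left(32 - 8\right) = - \left(-8\right) 24 = \left(-1\right) \left(-192\right) = 192$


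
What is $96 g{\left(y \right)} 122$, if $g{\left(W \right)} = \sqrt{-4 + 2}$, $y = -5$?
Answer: $11712 i \sqrt{2} \approx 16563.0 i$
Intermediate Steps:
$g{\left(W \right)} = i \sqrt{2}$ ($g{\left(W \right)} = \sqrt{-2} = i \sqrt{2}$)
$96 g{\left(y \right)} 122 = 96 i \sqrt{2} \cdot 122 = 11712 i \sqrt{2}$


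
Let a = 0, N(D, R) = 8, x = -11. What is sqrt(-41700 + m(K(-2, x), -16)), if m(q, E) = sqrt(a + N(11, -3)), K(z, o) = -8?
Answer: sqrt(-41700 + 2*sqrt(2)) ≈ 204.2*I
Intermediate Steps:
m(q, E) = 2*sqrt(2) (m(q, E) = sqrt(0 + 8) = sqrt(8) = 2*sqrt(2))
sqrt(-41700 + m(K(-2, x), -16)) = sqrt(-41700 + 2*sqrt(2))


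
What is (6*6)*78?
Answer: 2808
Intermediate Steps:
(6*6)*78 = 36*78 = 2808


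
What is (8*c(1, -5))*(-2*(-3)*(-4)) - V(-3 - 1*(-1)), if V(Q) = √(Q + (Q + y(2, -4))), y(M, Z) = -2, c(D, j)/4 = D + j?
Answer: 3072 - I*√6 ≈ 3072.0 - 2.4495*I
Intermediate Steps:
c(D, j) = 4*D + 4*j (c(D, j) = 4*(D + j) = 4*D + 4*j)
V(Q) = √(-2 + 2*Q) (V(Q) = √(Q + (Q - 2)) = √(Q + (-2 + Q)) = √(-2 + 2*Q))
(8*c(1, -5))*(-2*(-3)*(-4)) - V(-3 - 1*(-1)) = (8*(4*1 + 4*(-5)))*(-2*(-3)*(-4)) - √(-2 + 2*(-3 - 1*(-1))) = (8*(4 - 20))*(6*(-4)) - √(-2 + 2*(-3 + 1)) = (8*(-16))*(-24) - √(-2 + 2*(-2)) = -128*(-24) - √(-2 - 4) = 3072 - √(-6) = 3072 - I*√6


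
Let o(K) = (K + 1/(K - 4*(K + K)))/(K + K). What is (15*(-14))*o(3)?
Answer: -310/3 ≈ -103.33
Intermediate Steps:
o(K) = (K - 1/(7*K))/(2*K) (o(K) = (K + 1/(K - 8*K))/((2*K)) = (K + 1/(K - 8*K))*(1/(2*K)) = (K + 1/(-7*K))*(1/(2*K)) = (K - 1/(7*K))*(1/(2*K)) = (K - 1/(7*K))/(2*K))
(15*(-14))*o(3) = (15*(-14))*(1/2 - 1/14/3**2) = -210*(1/2 - 1/14*1/9) = -210*(1/2 - 1/126) = -210*31/63 = -310/3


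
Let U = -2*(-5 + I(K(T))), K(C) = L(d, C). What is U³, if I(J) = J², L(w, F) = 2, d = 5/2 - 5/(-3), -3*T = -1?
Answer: 8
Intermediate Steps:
T = ⅓ (T = -⅓*(-1) = ⅓ ≈ 0.33333)
d = 25/6 (d = 5*(½) - 5*(-⅓) = 5/2 + 5/3 = 25/6 ≈ 4.1667)
K(C) = 2
U = 2 (U = -2*(-5 + 2²) = -2*(-5 + 4) = -2*(-1) = 2)
U³ = 2³ = 8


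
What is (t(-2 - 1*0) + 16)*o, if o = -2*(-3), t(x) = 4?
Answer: 120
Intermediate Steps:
o = 6
(t(-2 - 1*0) + 16)*o = (4 + 16)*6 = 20*6 = 120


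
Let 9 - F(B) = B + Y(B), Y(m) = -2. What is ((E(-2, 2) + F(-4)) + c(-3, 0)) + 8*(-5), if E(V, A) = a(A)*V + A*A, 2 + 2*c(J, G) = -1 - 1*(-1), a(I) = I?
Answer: -26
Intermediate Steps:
c(J, G) = -1 (c(J, G) = -1 + (-1 - 1*(-1))/2 = -1 + (-1 + 1)/2 = -1 + (1/2)*0 = -1 + 0 = -1)
F(B) = 11 - B (F(B) = 9 - (B - 2) = 9 - (-2 + B) = 9 + (2 - B) = 11 - B)
E(V, A) = A**2 + A*V (E(V, A) = A*V + A*A = A*V + A**2 = A**2 + A*V)
((E(-2, 2) + F(-4)) + c(-3, 0)) + 8*(-5) = ((2*(2 - 2) + (11 - 1*(-4))) - 1) + 8*(-5) = ((2*0 + (11 + 4)) - 1) - 40 = ((0 + 15) - 1) - 40 = (15 - 1) - 40 = 14 - 40 = -26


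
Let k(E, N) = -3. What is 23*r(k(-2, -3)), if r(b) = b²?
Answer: 207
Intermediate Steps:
23*r(k(-2, -3)) = 23*(-3)² = 23*9 = 207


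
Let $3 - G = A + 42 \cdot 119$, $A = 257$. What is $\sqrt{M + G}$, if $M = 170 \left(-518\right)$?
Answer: $216 i \sqrt{2} \approx 305.47 i$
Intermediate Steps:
$G = -5252$ ($G = 3 - \left(257 + 42 \cdot 119\right) = 3 - \left(257 + 4998\right) = 3 - 5255 = -5252$)
$M = -88060$
$\sqrt{M + G} = \sqrt{-88060 - 5252} = \sqrt{-93312} = 216 i \sqrt{2}$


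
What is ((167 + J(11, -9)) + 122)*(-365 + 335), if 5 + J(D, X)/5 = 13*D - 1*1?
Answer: -29220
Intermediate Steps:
J(D, X) = -30 + 65*D (J(D, X) = -25 + 5*(13*D - 1*1) = -25 + 5*(13*D - 1) = -25 + 5*(-1 + 13*D) = -25 + (-5 + 65*D) = -30 + 65*D)
((167 + J(11, -9)) + 122)*(-365 + 335) = ((167 + (-30 + 65*11)) + 122)*(-365 + 335) = ((167 + (-30 + 715)) + 122)*(-30) = ((167 + 685) + 122)*(-30) = (852 + 122)*(-30) = 974*(-30) = -29220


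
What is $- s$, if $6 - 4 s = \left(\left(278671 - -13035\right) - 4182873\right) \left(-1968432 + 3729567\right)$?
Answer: $- \frac{6852870394551}{4} \approx -1.7132 \cdot 10^{12}$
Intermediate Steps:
$s = \frac{6852870394551}{4}$ ($s = \frac{3}{2} - \frac{\left(\left(278671 - -13035\right) - 4182873\right) \left(-1968432 + 3729567\right)}{4} = \frac{3}{2} - \frac{\left(\left(278671 + 13035\right) - 4182873\right) 1761135}{4} = \frac{3}{2} - \frac{\left(291706 - 4182873\right) 1761135}{4} = \frac{3}{2} - \frac{\left(-3891167\right) 1761135}{4} = \frac{3}{2} - - \frac{6852870394545}{4} = \frac{3}{2} + \frac{6852870394545}{4} = \frac{6852870394551}{4} \approx 1.7132 \cdot 10^{12}$)
$- s = \left(-1\right) \frac{6852870394551}{4} = - \frac{6852870394551}{4}$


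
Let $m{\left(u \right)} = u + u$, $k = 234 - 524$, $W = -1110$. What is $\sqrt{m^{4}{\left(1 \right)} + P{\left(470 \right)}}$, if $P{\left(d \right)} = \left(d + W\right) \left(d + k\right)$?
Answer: $4 i \sqrt{7199} \approx 339.39 i$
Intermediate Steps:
$k = -290$
$m{\left(u \right)} = 2 u$
$P{\left(d \right)} = \left(-1110 + d\right) \left(-290 + d\right)$ ($P{\left(d \right)} = \left(d - 1110\right) \left(d - 290\right) = \left(-1110 + d\right) \left(-290 + d\right)$)
$\sqrt{m^{4}{\left(1 \right)} + P{\left(470 \right)}} = \sqrt{\left(2 \cdot 1\right)^{4} + \left(321900 + 470^{2} - 658000\right)} = \sqrt{2^{4} + \left(321900 + 220900 - 658000\right)} = \sqrt{16 - 115200} = \sqrt{-115184} = 4 i \sqrt{7199}$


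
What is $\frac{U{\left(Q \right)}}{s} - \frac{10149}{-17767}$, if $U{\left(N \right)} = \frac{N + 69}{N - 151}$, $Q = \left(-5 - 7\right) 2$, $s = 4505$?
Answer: $\frac{1600083672}{2801411725} \approx 0.57117$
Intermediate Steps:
$Q = -24$ ($Q = \left(-12\right) 2 = -24$)
$U{\left(N \right)} = \frac{69 + N}{-151 + N}$
$\frac{U{\left(Q \right)}}{s} - \frac{10149}{-17767} = \frac{\frac{1}{-151 - 24} \left(69 - 24\right)}{4505} - \frac{10149}{-17767} = \frac{1}{-175} \cdot 45 \cdot \frac{1}{4505} - - \frac{10149}{17767} = \left(- \frac{1}{175}\right) 45 \cdot \frac{1}{4505} + \frac{10149}{17767} = \left(- \frac{9}{35}\right) \frac{1}{4505} + \frac{10149}{17767} = - \frac{9}{157675} + \frac{10149}{17767} = \frac{1600083672}{2801411725}$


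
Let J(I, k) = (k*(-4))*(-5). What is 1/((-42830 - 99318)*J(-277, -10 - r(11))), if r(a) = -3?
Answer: 1/19900720 ≈ 5.0249e-8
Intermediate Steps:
J(I, k) = 20*k (J(I, k) = -4*k*(-5) = 20*k)
1/((-42830 - 99318)*J(-277, -10 - r(11))) = 1/((-42830 - 99318)*((20*(-10 - 1*(-3))))) = 1/((-142148)*((20*(-10 + 3)))) = -1/(142148*(20*(-7))) = -1/142148/(-140) = -1/142148*(-1/140) = 1/19900720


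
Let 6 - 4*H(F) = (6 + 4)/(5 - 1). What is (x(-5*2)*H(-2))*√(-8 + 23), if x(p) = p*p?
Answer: 175*√15/2 ≈ 338.89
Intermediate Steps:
H(F) = 7/8 (H(F) = 3/2 - (6 + 4)/(4*(5 - 1)) = 3/2 - 5/(2*4) = 3/2 - ¼*5/2 = 3/2 - 5/8 = 7/8)
x(p) = p²
(x(-5*2)*H(-2))*√(-8 + 23) = ((-5*2)²*(7/8))*√(-8 + 23) = ((-10)²*(7/8))*√15 = (100*(7/8))*√15 = 175*√15/2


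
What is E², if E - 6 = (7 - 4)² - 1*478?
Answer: 214369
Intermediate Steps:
E = -463 (E = 6 + ((7 - 4)² - 1*478) = 6 + (3² - 478) = 6 + (9 - 478) = 6 - 469 = -463)
E² = (-463)² = 214369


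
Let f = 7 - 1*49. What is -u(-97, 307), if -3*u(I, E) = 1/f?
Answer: -1/126 ≈ -0.0079365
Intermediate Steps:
f = -42 (f = 7 - 49 = -42)
u(I, E) = 1/126 (u(I, E) = -⅓/(-42) = -⅓*(-1/42) = 1/126)
-u(-97, 307) = -1*1/126 = -1/126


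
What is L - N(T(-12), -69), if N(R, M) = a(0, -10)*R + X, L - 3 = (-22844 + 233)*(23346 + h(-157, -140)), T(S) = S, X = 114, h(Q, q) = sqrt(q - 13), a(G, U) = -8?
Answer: -527876613 - 67833*I*sqrt(17) ≈ -5.2788e+8 - 2.7968e+5*I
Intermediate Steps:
h(Q, q) = sqrt(-13 + q)
L = -527876403 - 67833*I*sqrt(17) (L = 3 + (-22844 + 233)*(23346 + sqrt(-13 - 140)) = 3 - 22611*(23346 + sqrt(-153)) = 3 - 22611*(23346 + 3*I*sqrt(17)) = 3 + (-527876406 - 67833*I*sqrt(17)) = -527876403 - 67833*I*sqrt(17) ≈ -5.2788e+8 - 2.7968e+5*I)
N(R, M) = 114 - 8*R (N(R, M) = -8*R + 114 = 114 - 8*R)
L - N(T(-12), -69) = (-527876403 - 67833*I*sqrt(17)) - (114 - 8*(-12)) = (-527876403 - 67833*I*sqrt(17)) - (114 + 96) = (-527876403 - 67833*I*sqrt(17)) - 1*210 = (-527876403 - 67833*I*sqrt(17)) - 210 = -527876613 - 67833*I*sqrt(17)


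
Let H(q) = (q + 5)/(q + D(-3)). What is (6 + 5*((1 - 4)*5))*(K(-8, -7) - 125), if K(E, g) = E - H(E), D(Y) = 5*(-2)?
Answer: 18377/2 ≈ 9188.5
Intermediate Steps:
D(Y) = -10
H(q) = (5 + q)/(-10 + q) (H(q) = (q + 5)/(q - 10) = (5 + q)/(-10 + q))
K(E, g) = E - (5 + E)/(-10 + E)
(6 + 5*((1 - 4)*5))*(K(-8, -7) - 125) = (6 + 5*((1 - 4)*5))*((-5 - 1*(-8) - 8*(-10 - 8))/(-10 - 8) - 125) = (6 + 5*(-3*5))*((-5 + 8 - 8*(-18))/(-18) - 125) = (6 + 5*(-15))*(-(-5 + 8 + 144)/18 - 125) = (6 - 75)*(-1/18*147 - 125) = -69*(-49/6 - 125) = -69*(-799/6) = 18377/2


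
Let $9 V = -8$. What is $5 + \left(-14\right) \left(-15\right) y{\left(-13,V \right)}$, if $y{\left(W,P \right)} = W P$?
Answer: $\frac{7295}{3} \approx 2431.7$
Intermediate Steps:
$V = - \frac{8}{9}$ ($V = \frac{1}{9} \left(-8\right) = - \frac{8}{9} \approx -0.88889$)
$y{\left(W,P \right)} = P W$
$5 + \left(-14\right) \left(-15\right) y{\left(-13,V \right)} = 5 + \left(-14\right) \left(-15\right) \left(\left(- \frac{8}{9}\right) \left(-13\right)\right) = 5 + 210 \cdot \frac{104}{9} = 5 + \frac{7280}{3} = \frac{7295}{3}$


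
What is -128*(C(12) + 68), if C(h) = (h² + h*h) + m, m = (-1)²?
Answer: -45696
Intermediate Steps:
m = 1
C(h) = 1 + 2*h² (C(h) = (h² + h*h) + 1 = (h² + h²) + 1 = 2*h² + 1 = 1 + 2*h²)
-128*(C(12) + 68) = -128*((1 + 2*12²) + 68) = -128*((1 + 2*144) + 68) = -128*((1 + 288) + 68) = -128*(289 + 68) = -128*357 = -45696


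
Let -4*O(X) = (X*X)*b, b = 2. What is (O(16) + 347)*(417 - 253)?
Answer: 35916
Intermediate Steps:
O(X) = -X**2/2 (O(X) = -X*X*2/4 = -X**2*2/4 = -X**2/2)
(O(16) + 347)*(417 - 253) = (-1/2*16**2 + 347)*(417 - 253) = (-1/2*256 + 347)*164 = (-128 + 347)*164 = 219*164 = 35916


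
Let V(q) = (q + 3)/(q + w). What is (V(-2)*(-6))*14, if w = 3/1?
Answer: -84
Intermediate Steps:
w = 3 (w = 3*1 = 3)
V(q) = 1 (V(q) = (q + 3)/(q + 3) = (3 + q)/(3 + q) = 1)
(V(-2)*(-6))*14 = (1*(-6))*14 = -6*14 = -84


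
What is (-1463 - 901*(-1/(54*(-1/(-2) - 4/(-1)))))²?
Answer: 125746833664/59049 ≈ 2.1295e+6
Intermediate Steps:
(-1463 - 901*(-1/(54*(-1/(-2) - 4/(-1)))))² = (-1463 - 901*(-1/(54*(-1*(-½) - 4*(-1)))))² = (-1463 - 901*(-1/(54*(½ + 4))))² = (-1463 - 901/(((9/2)*(-9))*6))² = (-1463 - 901/((-81/2*6)))² = (-1463 - 901/(-243))² = (-1463 - 901*(-1/243))² = (-1463 + 901/243)² = (-354608/243)² = 125746833664/59049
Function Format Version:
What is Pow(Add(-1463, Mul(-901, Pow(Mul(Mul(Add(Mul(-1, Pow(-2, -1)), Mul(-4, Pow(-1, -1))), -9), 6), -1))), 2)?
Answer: Rational(125746833664, 59049) ≈ 2.1295e+6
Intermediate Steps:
Pow(Add(-1463, Mul(-901, Pow(Mul(Mul(Add(Mul(-1, Pow(-2, -1)), Mul(-4, Pow(-1, -1))), -9), 6), -1))), 2) = Pow(Add(-1463, Mul(-901, Pow(Mul(Mul(Add(Mul(-1, Rational(-1, 2)), Mul(-4, -1)), -9), 6), -1))), 2) = Pow(Add(-1463, Mul(-901, Pow(Mul(Mul(Add(Rational(1, 2), 4), -9), 6), -1))), 2) = Pow(Add(-1463, Mul(-901, Pow(Mul(Mul(Rational(9, 2), -9), 6), -1))), 2) = Pow(Add(-1463, Mul(-901, Pow(Mul(Rational(-81, 2), 6), -1))), 2) = Pow(Add(-1463, Mul(-901, Pow(-243, -1))), 2) = Pow(Add(-1463, Mul(-901, Rational(-1, 243))), 2) = Pow(Add(-1463, Rational(901, 243)), 2) = Pow(Rational(-354608, 243), 2) = Rational(125746833664, 59049)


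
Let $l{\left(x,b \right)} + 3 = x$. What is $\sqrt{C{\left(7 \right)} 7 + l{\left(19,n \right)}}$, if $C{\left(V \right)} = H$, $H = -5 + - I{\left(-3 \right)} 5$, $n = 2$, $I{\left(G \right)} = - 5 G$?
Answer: $4 i \sqrt{34} \approx 23.324 i$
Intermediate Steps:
$l{\left(x,b \right)} = -3 + x$
$H = -80$ ($H = -5 + - \left(-5\right) \left(-3\right) 5 = -5 + \left(-1\right) 15 \cdot 5 = -5 - 75 = -80$)
$C{\left(V \right)} = -80$
$\sqrt{C{\left(7 \right)} 7 + l{\left(19,n \right)}} = \sqrt{\left(-80\right) 7 + \left(-3 + 19\right)} = \sqrt{-560 + 16} = \sqrt{-544} = 4 i \sqrt{34}$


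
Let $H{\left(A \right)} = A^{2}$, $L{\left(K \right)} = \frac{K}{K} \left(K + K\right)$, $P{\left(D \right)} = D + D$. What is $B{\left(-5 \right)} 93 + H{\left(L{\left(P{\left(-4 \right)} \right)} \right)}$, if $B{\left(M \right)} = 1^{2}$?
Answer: $349$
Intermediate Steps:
$B{\left(M \right)} = 1$
$P{\left(D \right)} = 2 D$
$L{\left(K \right)} = 2 K$ ($L{\left(K \right)} = 1 \cdot 2 K = 2 K$)
$B{\left(-5 \right)} 93 + H{\left(L{\left(P{\left(-4 \right)} \right)} \right)} = 1 \cdot 93 + \left(2 \cdot 2 \left(-4\right)\right)^{2} = 93 + \left(2 \left(-8\right)\right)^{2} = 93 + \left(-16\right)^{2} = 93 + 256 = 349$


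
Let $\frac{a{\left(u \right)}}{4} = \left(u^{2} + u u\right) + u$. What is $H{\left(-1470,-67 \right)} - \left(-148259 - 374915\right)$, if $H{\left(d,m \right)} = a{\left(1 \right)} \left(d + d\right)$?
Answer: $487894$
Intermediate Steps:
$a{\left(u \right)} = 4 u + 8 u^{2}$ ($a{\left(u \right)} = 4 \left(\left(u^{2} + u u\right) + u\right) = 4 \left(\left(u^{2} + u^{2}\right) + u\right) = 4 \left(2 u^{2} + u\right) = 4 \left(u + 2 u^{2}\right) = 4 u + 8 u^{2}$)
$H{\left(d,m \right)} = 24 d$ ($H{\left(d,m \right)} = 4 \cdot 1 \left(1 + 2 \cdot 1\right) \left(d + d\right) = 4 \cdot 1 \left(1 + 2\right) 2 d = 4 \cdot 1 \cdot 3 \cdot 2 d = 12 \cdot 2 d = 24 d$)
$H{\left(-1470,-67 \right)} - \left(-148259 - 374915\right) = 24 \left(-1470\right) - \left(-148259 - 374915\right) = -35280 - -523174 = -35280 + 523174 = 487894$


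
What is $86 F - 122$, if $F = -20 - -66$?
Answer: $3834$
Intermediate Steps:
$F = 46$ ($F = -20 + 66 = 46$)
$86 F - 122 = 86 \cdot 46 - 122 = 3956 - 122 = 3834$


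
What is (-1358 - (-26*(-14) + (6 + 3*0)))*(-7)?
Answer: 12096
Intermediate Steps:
(-1358 - (-26*(-14) + (6 + 3*0)))*(-7) = (-1358 - (364 + (6 + 0)))*(-7) = (-1358 - (364 + 6))*(-7) = (-1358 - 1*370)*(-7) = (-1358 - 370)*(-7) = -1728*(-7) = 12096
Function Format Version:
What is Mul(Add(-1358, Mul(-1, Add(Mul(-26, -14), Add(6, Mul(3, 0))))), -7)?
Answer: 12096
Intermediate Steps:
Mul(Add(-1358, Mul(-1, Add(Mul(-26, -14), Add(6, Mul(3, 0))))), -7) = Mul(Add(-1358, Mul(-1, Add(364, Add(6, 0)))), -7) = Mul(Add(-1358, Mul(-1, Add(364, 6))), -7) = Mul(Add(-1358, Mul(-1, 370)), -7) = Mul(Add(-1358, -370), -7) = Mul(-1728, -7) = 12096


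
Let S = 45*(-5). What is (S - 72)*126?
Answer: -37422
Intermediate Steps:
S = -225
(S - 72)*126 = (-225 - 72)*126 = -297*126 = -37422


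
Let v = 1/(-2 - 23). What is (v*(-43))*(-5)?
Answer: -43/5 ≈ -8.6000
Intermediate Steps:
v = -1/25 (v = 1/(-25) = -1/25 ≈ -0.040000)
(v*(-43))*(-5) = -1/25*(-43)*(-5) = (43/25)*(-5) = -43/5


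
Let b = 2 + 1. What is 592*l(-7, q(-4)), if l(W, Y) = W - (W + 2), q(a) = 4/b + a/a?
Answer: -1184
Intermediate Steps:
b = 3
q(a) = 7/3 (q(a) = 4/3 + a/a = 4*(1/3) + 1 = 4/3 + 1 = 7/3)
l(W, Y) = -2 (l(W, Y) = W - (2 + W) = W + (-2 - W) = -2)
592*l(-7, q(-4)) = 592*(-2) = -1184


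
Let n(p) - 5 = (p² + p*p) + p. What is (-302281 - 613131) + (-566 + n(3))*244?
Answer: -1047172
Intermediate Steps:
n(p) = 5 + p + 2*p² (n(p) = 5 + ((p² + p*p) + p) = 5 + ((p² + p²) + p) = 5 + (2*p² + p) = 5 + (p + 2*p²) = 5 + p + 2*p²)
(-302281 - 613131) + (-566 + n(3))*244 = (-302281 - 613131) + (-566 + (5 + 3 + 2*3²))*244 = -915412 + (-566 + (5 + 3 + 2*9))*244 = -915412 + (-566 + (5 + 3 + 18))*244 = -915412 + (-566 + 26)*244 = -915412 - 540*244 = -915412 - 131760 = -1047172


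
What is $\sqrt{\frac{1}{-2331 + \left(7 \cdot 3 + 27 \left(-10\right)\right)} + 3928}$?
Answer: $\frac{\sqrt{6536584155}}{1290} \approx 62.674$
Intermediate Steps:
$\sqrt{\frac{1}{-2331 + \left(7 \cdot 3 + 27 \left(-10\right)\right)} + 3928} = \sqrt{\frac{1}{-2331 + \left(21 - 270\right)} + 3928} = \sqrt{\frac{1}{-2331 - 249} + 3928} = \sqrt{\frac{1}{-2580} + 3928} = \sqrt{- \frac{1}{2580} + 3928} = \sqrt{\frac{10134239}{2580}} = \frac{\sqrt{6536584155}}{1290}$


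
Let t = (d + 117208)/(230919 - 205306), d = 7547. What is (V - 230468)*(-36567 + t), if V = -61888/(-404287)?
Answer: 6711949770949464096/796538687 ≈ 8.4264e+9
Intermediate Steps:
t = 124755/25613 (t = (7547 + 117208)/(230919 - 205306) = 124755/25613 ≈ 4.8708)
V = 61888/404287 (V = -61888*(-1/404287) = 61888/404287 ≈ 0.15308)
(V - 230468)*(-36567 + t) = (61888/404287 - 230468)*(-36567 + 124755/25613) = -93175154428/404287*(-936465816/25613) = 6711949770949464096/796538687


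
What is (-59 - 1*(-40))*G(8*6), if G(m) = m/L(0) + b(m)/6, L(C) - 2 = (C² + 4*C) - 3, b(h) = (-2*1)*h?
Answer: 1216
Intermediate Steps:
b(h) = -2*h
L(C) = -1 + C² + 4*C (L(C) = 2 + ((C² + 4*C) - 3) = 2 + (-3 + C² + 4*C) = -1 + C² + 4*C)
G(m) = -4*m/3 (G(m) = m/(-1 + 0² + 4*0) - 2*m/6 = m/(-1 + 0 + 0) - 2*m*(⅙) = m/(-1) - m/3 = m*(-1) - m/3 = -m - m/3 = -4*m/3)
(-59 - 1*(-40))*G(8*6) = (-59 - 1*(-40))*(-32*6/3) = (-59 + 40)*(-4/3*48) = -19*(-64) = 1216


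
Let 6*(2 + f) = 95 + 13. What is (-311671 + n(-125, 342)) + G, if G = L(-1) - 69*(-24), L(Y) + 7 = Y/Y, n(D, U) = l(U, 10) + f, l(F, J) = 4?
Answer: -310001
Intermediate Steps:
f = 16 (f = -2 + (95 + 13)/6 = -2 + (⅙)*108 = -2 + 18 = 16)
n(D, U) = 20 (n(D, U) = 4 + 16 = 20)
L(Y) = -6 (L(Y) = -7 + Y/Y = -7 + 1 = -6)
G = 1650 (G = -6 - 69*(-24) = -6 + 1656 = 1650)
(-311671 + n(-125, 342)) + G = (-311671 + 20) + 1650 = -311651 + 1650 = -310001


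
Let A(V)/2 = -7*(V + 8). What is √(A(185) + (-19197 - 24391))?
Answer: I*√46290 ≈ 215.15*I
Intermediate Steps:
A(V) = -112 - 14*V (A(V) = 2*(-7*(V + 8)) = 2*(-7*(8 + V)) = 2*(-56 - 7*V) = -112 - 14*V)
√(A(185) + (-19197 - 24391)) = √((-112 - 14*185) + (-19197 - 24391)) = √((-112 - 2590) - 43588) = √(-2702 - 43588) = √(-46290) = I*√46290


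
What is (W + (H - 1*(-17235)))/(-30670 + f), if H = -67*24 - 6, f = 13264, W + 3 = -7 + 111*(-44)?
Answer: -10727/17406 ≈ -0.61628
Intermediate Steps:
W = -4894 (W = -3 + (-7 + 111*(-44)) = -3 + (-7 - 4884) = -3 - 4891 = -4894)
H = -1614 (H = -1608 - 6 = -1614)
(W + (H - 1*(-17235)))/(-30670 + f) = (-4894 + (-1614 - 1*(-17235)))/(-30670 + 13264) = (-4894 + (-1614 + 17235))/(-17406) = (-4894 + 15621)*(-1/17406) = 10727*(-1/17406) = -10727/17406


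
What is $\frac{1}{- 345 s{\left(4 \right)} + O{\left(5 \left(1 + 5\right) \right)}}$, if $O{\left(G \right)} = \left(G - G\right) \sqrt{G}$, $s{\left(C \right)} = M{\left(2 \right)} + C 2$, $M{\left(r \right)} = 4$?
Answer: $- \frac{1}{4140} \approx -0.00024155$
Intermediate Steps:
$s{\left(C \right)} = 4 + 2 C$ ($s{\left(C \right)} = 4 + C 2 = 4 + 2 C$)
$O{\left(G \right)} = 0$ ($O{\left(G \right)} = 0 \sqrt{G} = 0$)
$\frac{1}{- 345 s{\left(4 \right)} + O{\left(5 \left(1 + 5\right) \right)}} = \frac{1}{- 345 \left(4 + 2 \cdot 4\right) + 0} = \frac{1}{- 345 \left(4 + 8\right) + 0} = \frac{1}{\left(-345\right) 12 + 0} = \frac{1}{-4140 + 0} = \frac{1}{-4140} = - \frac{1}{4140}$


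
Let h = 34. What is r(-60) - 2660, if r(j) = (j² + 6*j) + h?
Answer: 614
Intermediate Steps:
r(j) = 34 + j² + 6*j (r(j) = (j² + 6*j) + 34 = 34 + j² + 6*j)
r(-60) - 2660 = (34 + (-60)² + 6*(-60)) - 2660 = (34 + 3600 - 360) - 2660 = 3274 - 2660 = 614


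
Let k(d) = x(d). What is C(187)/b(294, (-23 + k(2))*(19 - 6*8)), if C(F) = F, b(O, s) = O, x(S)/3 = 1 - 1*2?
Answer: 187/294 ≈ 0.63605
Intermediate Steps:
x(S) = -3 (x(S) = 3*(1 - 1*2) = 3*(1 - 2) = 3*(-1) = -3)
k(d) = -3
C(187)/b(294, (-23 + k(2))*(19 - 6*8)) = 187/294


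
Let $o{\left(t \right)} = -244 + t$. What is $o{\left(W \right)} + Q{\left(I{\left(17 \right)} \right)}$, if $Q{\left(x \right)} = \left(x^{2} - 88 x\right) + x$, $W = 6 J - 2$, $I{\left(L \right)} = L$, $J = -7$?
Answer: $-1478$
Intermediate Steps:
$W = -44$ ($W = 6 \left(-7\right) - 2 = -42 - 2 = -44$)
$Q{\left(x \right)} = x^{2} - 87 x$
$o{\left(W \right)} + Q{\left(I{\left(17 \right)} \right)} = \left(-244 - 44\right) + 17 \left(-87 + 17\right) = -288 + 17 \left(-70\right) = -288 - 1190 = -1478$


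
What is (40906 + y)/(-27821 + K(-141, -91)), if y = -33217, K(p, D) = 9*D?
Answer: -7689/28640 ≈ -0.26847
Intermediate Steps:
(40906 + y)/(-27821 + K(-141, -91)) = (40906 - 33217)/(-27821 + 9*(-91)) = 7689/(-27821 - 819) = 7689/(-28640) = 7689*(-1/28640) = -7689/28640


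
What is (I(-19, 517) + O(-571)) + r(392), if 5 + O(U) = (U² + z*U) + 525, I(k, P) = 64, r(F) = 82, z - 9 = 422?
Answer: 80606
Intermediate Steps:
z = 431 (z = 9 + 422 = 431)
O(U) = 520 + U² + 431*U (O(U) = -5 + ((U² + 431*U) + 525) = -5 + (525 + U² + 431*U) = 520 + U² + 431*U)
(I(-19, 517) + O(-571)) + r(392) = (64 + (520 + (-571)² + 431*(-571))) + 82 = (64 + (520 + 326041 - 246101)) + 82 = (64 + 80460) + 82 = 80524 + 82 = 80606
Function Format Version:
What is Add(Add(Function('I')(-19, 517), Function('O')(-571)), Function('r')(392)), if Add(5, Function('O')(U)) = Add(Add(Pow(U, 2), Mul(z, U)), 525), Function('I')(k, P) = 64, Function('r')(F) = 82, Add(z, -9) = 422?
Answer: 80606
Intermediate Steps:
z = 431 (z = Add(9, 422) = 431)
Function('O')(U) = Add(520, Pow(U, 2), Mul(431, U)) (Function('O')(U) = Add(-5, Add(Add(Pow(U, 2), Mul(431, U)), 525)) = Add(-5, Add(525, Pow(U, 2), Mul(431, U))) = Add(520, Pow(U, 2), Mul(431, U)))
Add(Add(Function('I')(-19, 517), Function('O')(-571)), Function('r')(392)) = Add(Add(64, Add(520, Pow(-571, 2), Mul(431, -571))), 82) = Add(Add(64, Add(520, 326041, -246101)), 82) = Add(Add(64, 80460), 82) = Add(80524, 82) = 80606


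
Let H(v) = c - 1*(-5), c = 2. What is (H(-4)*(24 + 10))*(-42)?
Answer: -9996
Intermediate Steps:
H(v) = 7 (H(v) = 2 - 1*(-5) = 2 + 5 = 7)
(H(-4)*(24 + 10))*(-42) = (7*(24 + 10))*(-42) = (7*34)*(-42) = 238*(-42) = -9996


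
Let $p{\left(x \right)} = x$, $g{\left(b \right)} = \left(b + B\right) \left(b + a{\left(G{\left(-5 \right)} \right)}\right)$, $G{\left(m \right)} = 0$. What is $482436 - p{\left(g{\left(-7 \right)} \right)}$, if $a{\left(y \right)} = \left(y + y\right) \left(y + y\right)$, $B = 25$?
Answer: $482562$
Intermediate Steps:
$a{\left(y \right)} = 4 y^{2}$ ($a{\left(y \right)} = 2 y 2 y = 4 y^{2}$)
$g{\left(b \right)} = b \left(25 + b\right)$ ($g{\left(b \right)} = \left(b + 25\right) \left(b + 4 \cdot 0^{2}\right) = \left(25 + b\right) \left(b + 4 \cdot 0\right) = \left(25 + b\right) \left(b + 0\right) = \left(25 + b\right) b = b \left(25 + b\right)$)
$482436 - p{\left(g{\left(-7 \right)} \right)} = 482436 - - 7 \left(25 - 7\right) = 482436 - \left(-7\right) 18 = 482436 - -126 = 482436 + 126 = 482562$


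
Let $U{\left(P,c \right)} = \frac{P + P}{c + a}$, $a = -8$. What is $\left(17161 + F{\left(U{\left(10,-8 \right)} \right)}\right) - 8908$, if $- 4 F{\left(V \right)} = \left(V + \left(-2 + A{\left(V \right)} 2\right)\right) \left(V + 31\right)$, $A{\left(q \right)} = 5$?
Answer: $\frac{524979}{64} \approx 8202.8$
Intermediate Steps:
$U{\left(P,c \right)} = \frac{2 P}{-8 + c}$ ($U{\left(P,c \right)} = \frac{P + P}{c - 8} = \frac{2 P}{-8 + c}$)
$F{\left(V \right)} = - \frac{\left(8 + V\right) \left(31 + V\right)}{4}$ ($F{\left(V \right)} = - \frac{\left(V + \left(-2 + 5 \cdot 2\right)\right) \left(V + 31\right)}{4} = - \frac{\left(V + \left(-2 + 10\right)\right) \left(31 + V\right)}{4} = - \frac{\left(V + 8\right) \left(31 + V\right)}{4} = - \frac{\left(8 + V\right) \left(31 + V\right)}{4}$)
$\left(17161 + F{\left(U{\left(10,-8 \right)} \right)}\right) - 8908 = \left(17161 - \left(62 + \frac{400 \frac{1}{\left(-8 - 8\right)^{2}}}{4} + \frac{39}{4} \cdot 2 \cdot 10 \frac{1}{-8 - 8}\right)\right) - 8908 = \left(17161 - \left(62 + \frac{25}{64} + \frac{39}{4} \cdot 2 \cdot 10 \frac{1}{-16}\right)\right) - 8908 = \left(17161 - \left(62 + \frac{25}{64} + \frac{39}{4} \cdot 2 \cdot 10 \left(- \frac{1}{16}\right)\right)\right) - 8908 = \left(17161 - \left(\frac{797}{16} + \frac{25}{64}\right)\right) - 8908 = \left(17161 - \frac{3213}{64}\right) - 8908 = \frac{1095091}{64} - 8908 = \frac{524979}{64}$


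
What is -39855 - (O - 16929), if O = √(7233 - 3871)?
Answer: -22926 - 41*√2 ≈ -22984.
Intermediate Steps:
O = 41*√2 (O = √3362 = 41*√2 ≈ 57.983)
-39855 - (O - 16929) = -39855 - (41*√2 - 16929) = -39855 - (-16929 + 41*√2) = -39855 + (16929 - 41*√2) = -22926 - 41*√2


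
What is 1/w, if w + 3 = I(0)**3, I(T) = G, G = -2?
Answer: -1/11 ≈ -0.090909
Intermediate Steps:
I(T) = -2
w = -11 (w = -3 + (-2)**3 = -3 - 8 = -11)
1/w = 1/(-11) = -1/11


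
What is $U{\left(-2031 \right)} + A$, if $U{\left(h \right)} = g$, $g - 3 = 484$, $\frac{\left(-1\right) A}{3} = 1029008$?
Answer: $-3086537$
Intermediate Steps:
$A = -3087024$ ($A = \left(-3\right) 1029008 = -3087024$)
$g = 487$ ($g = 3 + 484 = 487$)
$U{\left(h \right)} = 487$
$U{\left(-2031 \right)} + A = 487 - 3087024 = -3086537$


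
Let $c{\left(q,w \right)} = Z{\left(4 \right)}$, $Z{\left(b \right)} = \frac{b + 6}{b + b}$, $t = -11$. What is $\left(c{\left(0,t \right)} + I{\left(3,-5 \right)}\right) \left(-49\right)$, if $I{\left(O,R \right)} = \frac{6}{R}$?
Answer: $- \frac{49}{20} \approx -2.45$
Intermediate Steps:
$Z{\left(b \right)} = \frac{6 + b}{2 b}$
$c{\left(q,w \right)} = \frac{5}{4}$ ($c{\left(q,w \right)} = \frac{6 + 4}{2 \cdot 4} = \frac{1}{2} \cdot \frac{1}{4} \cdot 10 = \frac{5}{4}$)
$\left(c{\left(0,t \right)} + I{\left(3,-5 \right)}\right) \left(-49\right) = \left(\frac{5}{4} + \frac{6}{-5}\right) \left(-49\right) = \left(\frac{5}{4} + 6 \left(- \frac{1}{5}\right)\right) \left(-49\right) = \left(\frac{5}{4} - \frac{6}{5}\right) \left(-49\right) = \frac{1}{20} \left(-49\right) = - \frac{49}{20}$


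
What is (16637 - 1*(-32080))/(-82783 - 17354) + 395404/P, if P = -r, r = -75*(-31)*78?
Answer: -8071566383/3026640825 ≈ -2.6668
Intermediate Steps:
r = 181350 (r = 2325*78 = 181350)
P = -181350 (P = -1*181350 = -181350)
(16637 - 1*(-32080))/(-82783 - 17354) + 395404/P = (16637 - 1*(-32080))/(-82783 - 17354) + 395404/(-181350) = (16637 + 32080)/(-100137) + 395404*(-1/181350) = 48717*(-1/100137) - 197702/90675 = -16239/33379 - 197702/90675 = -8071566383/3026640825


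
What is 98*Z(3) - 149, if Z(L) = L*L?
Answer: 733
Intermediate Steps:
Z(L) = L²
98*Z(3) - 149 = 98*3² - 149 = 98*9 - 149 = 882 - 149 = 733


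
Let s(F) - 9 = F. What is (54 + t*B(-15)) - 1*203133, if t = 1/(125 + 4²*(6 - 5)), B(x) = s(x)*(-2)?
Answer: -9544709/47 ≈ -2.0308e+5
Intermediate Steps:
s(F) = 9 + F
B(x) = -18 - 2*x (B(x) = (9 + x)*(-2) = -18 - 2*x)
t = 1/141 (t = 1/(125 + 16*1) = 1/(125 + 16) = 1/141 ≈ 0.0070922)
(54 + t*B(-15)) - 1*203133 = (54 + (-18 - 2*(-15))/141) - 1*203133 = (54 + (-18 + 30)/141) - 203133 = (54 + (1/141)*12) - 203133 = (54 + 4/47) - 203133 = 2542/47 - 203133 = -9544709/47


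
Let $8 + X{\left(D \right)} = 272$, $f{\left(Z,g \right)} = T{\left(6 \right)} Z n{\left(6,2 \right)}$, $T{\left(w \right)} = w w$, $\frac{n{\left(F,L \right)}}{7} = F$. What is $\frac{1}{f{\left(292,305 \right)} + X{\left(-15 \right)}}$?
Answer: $\frac{1}{441768} \approx 2.2636 \cdot 10^{-6}$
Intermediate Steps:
$n{\left(F,L \right)} = 7 F$
$T{\left(w \right)} = w^{2}$
$f{\left(Z,g \right)} = 1512 Z$ ($f{\left(Z,g \right)} = 6^{2} Z 7 \cdot 6 = 36 Z 42 = 1512 Z$)
$X{\left(D \right)} = 264$ ($X{\left(D \right)} = -8 + 272 = 264$)
$\frac{1}{f{\left(292,305 \right)} + X{\left(-15 \right)}} = \frac{1}{1512 \cdot 292 + 264} = \frac{1}{441504 + 264} = \frac{1}{441768}$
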